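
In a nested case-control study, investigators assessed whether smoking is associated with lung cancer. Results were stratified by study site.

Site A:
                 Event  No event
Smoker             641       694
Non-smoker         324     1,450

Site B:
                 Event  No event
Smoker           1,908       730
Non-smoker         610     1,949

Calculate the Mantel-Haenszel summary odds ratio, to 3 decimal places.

6.421

OR_MH = Σ(aᵢdᵢ/nᵢ) / Σ(bᵢcᵢ/nᵢ), where nᵢ is the stratum total.
Stratum 1 (Site A): n = 3109; a·d/n = 641·1450/3109 = 298.9546; b·c/n = 694·324/3109 = 72.3242
Stratum 2 (Site B): n = 5197; a·d/n = 1908·1949/5197 = 715.5459; b·c/n = 730·610/5197 = 85.6840
OR_MH = (298.9546 + 715.5459) / (72.3242 + 85.6840) = 1014.5005 / 158.0083 = 6.42055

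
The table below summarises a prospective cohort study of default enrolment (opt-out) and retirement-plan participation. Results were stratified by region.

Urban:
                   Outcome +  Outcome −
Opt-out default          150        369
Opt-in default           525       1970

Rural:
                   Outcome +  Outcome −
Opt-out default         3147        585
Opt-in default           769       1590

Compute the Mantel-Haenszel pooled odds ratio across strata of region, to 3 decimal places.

6.657

OR_MH = Σ(aᵢdᵢ/nᵢ) / Σ(bᵢcᵢ/nᵢ), where nᵢ is the stratum total.
Stratum 1 (Urban): n = 3014; a·d/n = 150·1970/3014 = 98.0425; b·c/n = 369·525/3014 = 64.2750
Stratum 2 (Rural): n = 6091; a·d/n = 3147·1590/6091 = 821.4956; b·c/n = 585·769/6091 = 73.8573
OR_MH = (98.0425 + 821.4956) / (64.2750 + 73.8573) = 919.5381 / 138.1324 = 6.65693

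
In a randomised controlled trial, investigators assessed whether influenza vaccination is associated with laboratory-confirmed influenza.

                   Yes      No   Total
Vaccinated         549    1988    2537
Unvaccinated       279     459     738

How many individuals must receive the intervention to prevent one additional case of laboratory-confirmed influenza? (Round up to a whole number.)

Risk in treated group = 549/2537 = 0.21640; risk in control = 279/738 = 0.37805.
Absolute risk reduction = 0.37805 − 0.21640 = 0.16165
NNT = 1 / ARR = 1 / 0.16165 = 6.186 → round up → 7

7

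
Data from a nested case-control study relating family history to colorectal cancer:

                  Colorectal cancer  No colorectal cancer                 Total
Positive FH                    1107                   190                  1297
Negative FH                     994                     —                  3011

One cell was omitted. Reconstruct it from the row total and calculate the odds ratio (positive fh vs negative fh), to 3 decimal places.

11.823

The missing cell is in the unexposed row: 3011 − 994 = 2017.
So a = 1107, b = 190, c = 994, d = 2017.
OR = (a·d)/(b·c) = (1107 × 2017) / (190 × 994) = 2232819 / 188860 = 11.82261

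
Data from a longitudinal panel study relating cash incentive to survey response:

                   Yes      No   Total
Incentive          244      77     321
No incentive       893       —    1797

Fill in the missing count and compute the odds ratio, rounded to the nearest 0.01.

The missing cell is in the unexposed row: 1797 − 893 = 904.
So a = 244, b = 77, c = 893, d = 904.
OR = (a·d)/(b·c) = (244 × 904) / (77 × 893) = 220576 / 68761 = 3.20786

3.21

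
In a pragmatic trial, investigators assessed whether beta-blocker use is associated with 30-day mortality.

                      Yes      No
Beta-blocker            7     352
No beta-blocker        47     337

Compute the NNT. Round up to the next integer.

Risk in treated group = 7/359 = 0.01950; risk in control = 47/384 = 0.12240.
Absolute risk reduction = 0.12240 − 0.01950 = 0.10290
NNT = 1 / ARR = 1 / 0.10290 = 9.718 → round up → 10

10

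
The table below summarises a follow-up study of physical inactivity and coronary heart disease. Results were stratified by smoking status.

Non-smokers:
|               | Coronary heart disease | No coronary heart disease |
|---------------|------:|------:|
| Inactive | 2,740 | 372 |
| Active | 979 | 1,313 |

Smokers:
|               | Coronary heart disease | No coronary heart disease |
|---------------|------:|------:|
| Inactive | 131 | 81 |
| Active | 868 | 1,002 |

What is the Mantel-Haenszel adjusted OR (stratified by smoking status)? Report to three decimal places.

OR_MH = Σ(aᵢdᵢ/nᵢ) / Σ(bᵢcᵢ/nᵢ), where nᵢ is the stratum total.
Stratum 1 (Non-smokers): n = 5404; a·d/n = 2740·1313/5404 = 665.7328; b·c/n = 372·979/5404 = 67.3923
Stratum 2 (Smokers): n = 2082; a·d/n = 131·1002/2082 = 63.0461; b·c/n = 81·868/2082 = 33.7695
OR_MH = (665.7328 + 63.0461) / (67.3923 + 33.7695) = 728.7789 / 101.1618 = 7.20410

7.204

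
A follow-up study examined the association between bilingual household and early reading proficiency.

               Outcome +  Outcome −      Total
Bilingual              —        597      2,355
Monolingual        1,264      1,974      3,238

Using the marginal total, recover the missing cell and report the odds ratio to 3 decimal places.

The missing cell is in the exposed row: 2355 − 597 = 1758.
So a = 1758, b = 597, c = 1264, d = 1974.
OR = (a·d)/(b·c) = (1758 × 1974) / (597 × 1264) = 3470292 / 754608 = 4.59880

4.599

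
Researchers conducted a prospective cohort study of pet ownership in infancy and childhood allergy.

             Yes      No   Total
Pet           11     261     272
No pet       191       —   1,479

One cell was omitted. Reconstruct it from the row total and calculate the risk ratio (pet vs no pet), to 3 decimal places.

The missing cell is in the unexposed row: 1479 − 191 = 1288.
So a = 11, b = 261, c = 191, d = 1288.
RR = [a/(a+b)] / [c/(c+d)] = (11/272) / (191/1479) = 0.04044/0.12914 = 0.31315

0.313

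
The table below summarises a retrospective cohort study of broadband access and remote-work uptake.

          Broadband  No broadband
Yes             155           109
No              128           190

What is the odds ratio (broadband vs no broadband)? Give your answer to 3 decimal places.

Reading the table with exposure as columns: a = 155 (Broadband, case), b = 128 (Broadband, non-case), c = 109 (No broadband, case), d = 190.
OR = (a·d)/(b·c) = (155 × 190) / (128 × 109) = 29450 / 13952 = 2.11081
The odds of remote-work uptake are about 2.11 times as high in the broadband group.

2.111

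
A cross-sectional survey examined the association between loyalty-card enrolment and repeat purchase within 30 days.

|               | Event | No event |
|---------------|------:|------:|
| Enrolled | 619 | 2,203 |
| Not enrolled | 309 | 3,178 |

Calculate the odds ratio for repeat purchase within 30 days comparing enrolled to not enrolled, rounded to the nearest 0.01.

2.89

Cells: a = 619, b = 2203, c = 309, d = 3178.
OR = (a·d)/(b·c) = (619 × 3178) / (2203 × 309) = 1967182 / 680727 = 2.88983
The odds of repeat purchase within 30 days are about 2.89 times as high in the enrolled group.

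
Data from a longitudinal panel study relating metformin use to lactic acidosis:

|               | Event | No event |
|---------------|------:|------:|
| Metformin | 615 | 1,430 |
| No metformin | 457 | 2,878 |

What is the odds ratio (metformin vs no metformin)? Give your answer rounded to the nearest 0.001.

2.708

Cells: a = 615, b = 1430, c = 457, d = 2878.
OR = (a·d)/(b·c) = (615 × 2878) / (1430 × 457) = 1769970 / 653510 = 2.70841
The odds of lactic acidosis are about 2.71 times as high in the metformin group.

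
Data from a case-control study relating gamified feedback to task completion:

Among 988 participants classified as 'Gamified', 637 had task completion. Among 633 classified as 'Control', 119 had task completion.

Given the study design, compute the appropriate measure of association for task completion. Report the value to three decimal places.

From the description: a = 637, b = 351, c = 119, d = 514.
This is a case-control study: participants were sampled on outcome status, so risks in the source population cannot be estimated directly — relative risk is not valid here. The odds ratio is the appropriate measure.
OR = (a·d)/(b·c) = (637 × 514) / (351 × 119) = 327418 / 41769 = 7.83878

7.839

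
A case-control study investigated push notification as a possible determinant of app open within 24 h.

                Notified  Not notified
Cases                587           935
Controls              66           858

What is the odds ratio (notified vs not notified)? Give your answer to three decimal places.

Reading the table with exposure as columns: a = 587 (Notified, case), b = 66 (Notified, non-case), c = 935 (Not notified, case), d = 858.
OR = (a·d)/(b·c) = (587 × 858) / (66 × 935) = 503646 / 61710 = 8.16150
The odds of app open within 24 h are about 8.16 times as high in the notified group.

8.161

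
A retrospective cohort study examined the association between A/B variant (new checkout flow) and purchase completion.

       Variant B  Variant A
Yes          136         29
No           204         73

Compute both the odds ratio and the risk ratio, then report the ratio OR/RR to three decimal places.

1.193

Reading the table with exposure as columns: a = 136 (Variant B, case), b = 204 (Variant B, non-case), c = 29 (Variant A, case), d = 73.
OR = (136·73)/(204·29) = 9928/5916 = 1.67816
Risk in exposed = 136/340 = 0.40000; risk in unexposed = 29/102 = 0.28431; RR = 1.40690
OR/RR = 1.67816 / 1.40690 = 1.19281
The outcome is not rare, so the OR lies further from 1 than the RR.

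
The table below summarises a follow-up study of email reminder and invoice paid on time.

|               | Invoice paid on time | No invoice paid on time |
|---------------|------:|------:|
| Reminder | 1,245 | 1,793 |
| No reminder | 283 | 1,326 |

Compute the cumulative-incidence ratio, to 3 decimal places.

Cells: a = 1245, b = 1793, c = 283, d = 1326.
Risk in exposed = 1245/3038 = 0.40981; risk in unexposed = 283/1609 = 0.17589.
RR = 0.40981 / 0.17589 = 2.32997
The risk among the exposed is 2.33 times that among the unexposed.

2.330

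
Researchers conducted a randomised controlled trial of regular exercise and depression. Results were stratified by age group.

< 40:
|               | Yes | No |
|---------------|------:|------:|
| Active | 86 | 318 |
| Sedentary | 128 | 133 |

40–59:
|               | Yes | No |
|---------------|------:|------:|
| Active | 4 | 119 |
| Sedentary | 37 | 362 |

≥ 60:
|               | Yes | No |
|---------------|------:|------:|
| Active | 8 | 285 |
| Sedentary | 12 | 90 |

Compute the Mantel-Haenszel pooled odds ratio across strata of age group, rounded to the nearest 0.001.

OR_MH = Σ(aᵢdᵢ/nᵢ) / Σ(bᵢcᵢ/nᵢ), where nᵢ is the stratum total.
Stratum 1 (< 40): n = 665; a·d/n = 86·133/665 = 17.2000; b·c/n = 318·128/665 = 61.2090
Stratum 2 (40–59): n = 522; a·d/n = 4·362/522 = 2.7739; b·c/n = 119·37/522 = 8.4349
Stratum 3 (≥ 60): n = 395; a·d/n = 8·90/395 = 1.8228; b·c/n = 285·12/395 = 8.6582
OR_MH = (17.2000 + 2.7739 + 1.8228) / (61.2090 + 8.4349 + 8.6582) = 21.7967 / 78.3021 = 0.27837

0.278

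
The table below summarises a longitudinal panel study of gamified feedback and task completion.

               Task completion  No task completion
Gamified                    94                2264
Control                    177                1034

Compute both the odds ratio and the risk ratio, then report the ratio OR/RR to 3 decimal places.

Cells: a = 94, b = 2264, c = 177, d = 1034.
OR = (94·1034)/(2264·177) = 97196/400728 = 0.24255
Risk in exposed = 94/2358 = 0.03986; risk in unexposed = 177/1211 = 0.14616; RR = 0.27274
OR/RR = 0.24255 / 0.27274 = 0.88929
The outcome is not rare, so the OR lies further from 1 than the RR.

0.889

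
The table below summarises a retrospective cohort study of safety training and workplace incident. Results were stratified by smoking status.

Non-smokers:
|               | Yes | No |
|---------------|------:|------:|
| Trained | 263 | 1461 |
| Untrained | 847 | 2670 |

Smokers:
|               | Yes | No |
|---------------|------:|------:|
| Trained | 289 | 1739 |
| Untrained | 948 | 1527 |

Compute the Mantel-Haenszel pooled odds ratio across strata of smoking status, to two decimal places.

OR_MH = Σ(aᵢdᵢ/nᵢ) / Σ(bᵢcᵢ/nᵢ), where nᵢ is the stratum total.
Stratum 1 (Non-smokers): n = 5241; a·d/n = 263·2670/5241 = 133.9840; b·c/n = 1461·847/5241 = 236.1128
Stratum 2 (Smokers): n = 4503; a·d/n = 289·1527/4503 = 98.0020; b·c/n = 1739·948/4503 = 366.1053
OR_MH = (133.9840 + 98.0020) / (236.1128 + 366.1053) = 231.9860 / 602.2180 = 0.38522

0.39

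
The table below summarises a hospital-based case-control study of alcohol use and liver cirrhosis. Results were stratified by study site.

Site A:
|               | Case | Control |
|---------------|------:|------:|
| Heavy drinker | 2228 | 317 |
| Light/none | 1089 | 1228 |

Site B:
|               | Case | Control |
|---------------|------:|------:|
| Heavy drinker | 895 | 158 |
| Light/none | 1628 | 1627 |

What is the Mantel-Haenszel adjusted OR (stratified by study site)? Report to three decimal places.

6.891

OR_MH = Σ(aᵢdᵢ/nᵢ) / Σ(bᵢcᵢ/nᵢ), where nᵢ is the stratum total.
Stratum 1 (Site A): n = 4862; a·d/n = 2228·1228/4862 = 562.7281; b·c/n = 317·1089/4862 = 71.0023
Stratum 2 (Site B): n = 4308; a·d/n = 895·1627/4308 = 338.0142; b·c/n = 158·1628/4308 = 59.7084
OR_MH = (562.7281 + 338.0142) / (71.0023 + 59.7084) = 900.7423 / 130.7107 = 6.89111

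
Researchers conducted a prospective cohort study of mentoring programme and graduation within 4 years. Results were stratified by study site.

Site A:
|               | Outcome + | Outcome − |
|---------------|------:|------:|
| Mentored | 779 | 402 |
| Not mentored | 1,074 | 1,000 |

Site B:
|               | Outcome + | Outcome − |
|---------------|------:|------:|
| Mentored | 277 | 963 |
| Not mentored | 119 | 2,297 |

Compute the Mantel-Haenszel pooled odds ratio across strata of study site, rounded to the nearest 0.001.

OR_MH = Σ(aᵢdᵢ/nᵢ) / Σ(bᵢcᵢ/nᵢ), where nᵢ is the stratum total.
Stratum 1 (Site A): n = 3255; a·d/n = 779·1000/3255 = 239.3241; b·c/n = 402·1074/3255 = 132.6415
Stratum 2 (Site B): n = 3656; a·d/n = 277·2297/3656 = 174.0342; b·c/n = 963·119/3656 = 31.3449
OR_MH = (239.3241 + 174.0342) / (132.6415 + 31.3449) = 413.3583 / 163.9864 = 2.52069

2.521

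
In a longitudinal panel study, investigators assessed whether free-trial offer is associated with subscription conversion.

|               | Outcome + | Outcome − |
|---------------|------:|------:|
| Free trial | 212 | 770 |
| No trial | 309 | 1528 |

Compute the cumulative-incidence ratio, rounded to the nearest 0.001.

1.283

Cells: a = 212, b = 770, c = 309, d = 1528.
Risk in exposed = 212/982 = 0.21589; risk in unexposed = 309/1837 = 0.16821.
RR = 0.21589 / 0.16821 = 1.28344
The risk among the exposed is 1.28 times that among the unexposed.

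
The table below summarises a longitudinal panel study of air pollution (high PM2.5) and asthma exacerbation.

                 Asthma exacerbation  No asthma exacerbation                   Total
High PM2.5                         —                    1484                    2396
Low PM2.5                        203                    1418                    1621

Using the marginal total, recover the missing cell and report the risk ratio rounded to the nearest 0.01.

3.04

The missing cell is in the exposed row: 2396 − 1484 = 912.
So a = 912, b = 1484, c = 203, d = 1418.
RR = [a/(a+b)] / [c/(c+d)] = (912/2396) / (203/1621) = 0.38063/0.12523 = 3.03945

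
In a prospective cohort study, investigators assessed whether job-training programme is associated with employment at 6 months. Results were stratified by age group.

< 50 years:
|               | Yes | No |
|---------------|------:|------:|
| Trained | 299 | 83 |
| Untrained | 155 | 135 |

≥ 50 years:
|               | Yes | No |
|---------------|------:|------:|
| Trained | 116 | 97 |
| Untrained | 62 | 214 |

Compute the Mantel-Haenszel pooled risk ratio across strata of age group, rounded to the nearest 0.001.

1.690

RR_MH = Σ(aᵢ·n₀ᵢ/nᵢ) / Σ(cᵢ·n₁ᵢ/nᵢ), with n₁ᵢ = aᵢ+bᵢ (exposed), n₀ᵢ = cᵢ+dᵢ (unexposed), nᵢ = n₁ᵢ+n₀ᵢ.
Stratum 1 (< 50 years): n₁ = 382, n₀ = 290, n = 672; a·n₀/n = 299·290/672 = 129.0327; c·n₁/n = 155·382/672 = 88.1101
Stratum 2 (≥ 50 years): n₁ = 213, n₀ = 276, n = 489; a·n₀/n = 116·276/489 = 65.4724; c·n₁/n = 62·213/489 = 27.0061
RR_MH = (129.0327 + 65.4724) / (88.1101 + 27.0061) = 194.5051 / 115.1163 = 1.68964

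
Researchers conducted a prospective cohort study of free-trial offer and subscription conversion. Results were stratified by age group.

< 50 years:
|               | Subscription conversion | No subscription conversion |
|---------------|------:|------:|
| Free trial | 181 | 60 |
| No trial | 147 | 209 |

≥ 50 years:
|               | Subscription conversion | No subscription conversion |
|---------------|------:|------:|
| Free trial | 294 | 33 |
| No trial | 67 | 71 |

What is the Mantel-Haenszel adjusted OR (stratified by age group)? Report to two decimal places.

OR_MH = Σ(aᵢdᵢ/nᵢ) / Σ(bᵢcᵢ/nᵢ), where nᵢ is the stratum total.
Stratum 1 (< 50 years): n = 597; a·d/n = 181·209/597 = 63.3652; b·c/n = 60·147/597 = 14.7739
Stratum 2 (≥ 50 years): n = 465; a·d/n = 294·71/465 = 44.8903; b·c/n = 33·67/465 = 4.7548
OR_MH = (63.3652 + 44.8903) / (14.7739 + 4.7548) = 108.2555 / 19.5287 = 5.54340

5.54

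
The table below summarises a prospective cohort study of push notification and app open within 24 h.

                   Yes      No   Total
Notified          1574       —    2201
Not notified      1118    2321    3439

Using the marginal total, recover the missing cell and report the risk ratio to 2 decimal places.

2.20

The missing cell is in the exposed row: 2201 − 1574 = 627.
So a = 1574, b = 627, c = 1118, d = 2321.
RR = [a/(a+b)] / [c/(c+d)] = (1574/2201) / (1118/3439) = 0.71513/0.32509 = 2.19976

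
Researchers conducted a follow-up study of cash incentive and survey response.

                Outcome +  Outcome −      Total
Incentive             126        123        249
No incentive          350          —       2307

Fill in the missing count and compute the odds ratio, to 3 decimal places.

5.728

The missing cell is in the unexposed row: 2307 − 350 = 1957.
So a = 126, b = 123, c = 350, d = 1957.
OR = (a·d)/(b·c) = (126 × 1957) / (123 × 350) = 246582 / 43050 = 5.72780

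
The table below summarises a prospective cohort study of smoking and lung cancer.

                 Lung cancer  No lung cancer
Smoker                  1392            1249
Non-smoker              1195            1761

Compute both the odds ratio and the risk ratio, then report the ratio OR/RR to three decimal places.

1.260

Cells: a = 1392, b = 1249, c = 1195, d = 1761.
OR = (1392·1761)/(1249·1195) = 2451312/1492555 = 1.64236
Risk in exposed = 1392/2641 = 0.52707; risk in unexposed = 1195/2956 = 0.40426; RR = 1.30379
OR/RR = 1.64236 / 1.30379 = 1.25968
The outcome is not rare, so the OR lies further from 1 than the RR.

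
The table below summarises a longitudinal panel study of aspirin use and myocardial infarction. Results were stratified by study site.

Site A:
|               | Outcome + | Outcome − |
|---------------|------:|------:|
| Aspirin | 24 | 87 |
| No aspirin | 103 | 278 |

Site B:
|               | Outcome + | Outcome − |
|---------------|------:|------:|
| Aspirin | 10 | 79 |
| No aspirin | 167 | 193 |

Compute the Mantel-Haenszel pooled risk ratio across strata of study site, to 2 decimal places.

RR_MH = Σ(aᵢ·n₀ᵢ/nᵢ) / Σ(cᵢ·n₁ᵢ/nᵢ), with n₁ᵢ = aᵢ+bᵢ (exposed), n₀ᵢ = cᵢ+dᵢ (unexposed), nᵢ = n₁ᵢ+n₀ᵢ.
Stratum 1 (Site A): n₁ = 111, n₀ = 381, n = 492; a·n₀/n = 24·381/492 = 18.5854; c·n₁/n = 103·111/492 = 23.2378
Stratum 2 (Site B): n₁ = 89, n₀ = 360, n = 449; a·n₀/n = 10·360/449 = 8.0178; c·n₁/n = 167·89/449 = 33.1024
RR_MH = (18.5854 + 8.0178) / (23.2378 + 33.1024) = 26.6032 / 56.3403 = 0.47219

0.47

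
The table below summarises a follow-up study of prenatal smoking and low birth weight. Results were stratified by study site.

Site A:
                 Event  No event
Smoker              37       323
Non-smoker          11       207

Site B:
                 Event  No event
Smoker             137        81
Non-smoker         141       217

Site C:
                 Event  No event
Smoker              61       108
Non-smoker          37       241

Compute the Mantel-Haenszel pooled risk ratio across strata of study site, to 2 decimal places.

1.85

RR_MH = Σ(aᵢ·n₀ᵢ/nᵢ) / Σ(cᵢ·n₁ᵢ/nᵢ), with n₁ᵢ = aᵢ+bᵢ (exposed), n₀ᵢ = cᵢ+dᵢ (unexposed), nᵢ = n₁ᵢ+n₀ᵢ.
Stratum 1 (Site A): n₁ = 360, n₀ = 218, n = 578; a·n₀/n = 37·218/578 = 13.9550; c·n₁/n = 11·360/578 = 6.8512
Stratum 2 (Site B): n₁ = 218, n₀ = 358, n = 576; a·n₀/n = 137·358/576 = 85.1493; c·n₁/n = 141·218/576 = 53.3646
Stratum 3 (Site C): n₁ = 169, n₀ = 278, n = 447; a·n₀/n = 61·278/447 = 37.9374; c·n₁/n = 37·169/447 = 13.9888
RR_MH = (13.9550 + 85.1493 + 37.9374) / (6.8512 + 53.3646 + 13.9888) = 137.0417 / 74.2046 = 1.84681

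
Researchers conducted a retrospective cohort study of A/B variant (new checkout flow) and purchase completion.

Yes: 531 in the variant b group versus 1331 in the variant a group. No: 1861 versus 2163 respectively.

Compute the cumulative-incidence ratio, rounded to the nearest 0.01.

From the description: a = 531, b = 1861, c = 1331, d = 2163.
Risk in exposed = 531/2392 = 0.22199; risk in unexposed = 1331/3494 = 0.38094.
RR = 0.22199 / 0.38094 = 0.58274
The risk is 42% lower among the exposed than among the unexposed.

0.58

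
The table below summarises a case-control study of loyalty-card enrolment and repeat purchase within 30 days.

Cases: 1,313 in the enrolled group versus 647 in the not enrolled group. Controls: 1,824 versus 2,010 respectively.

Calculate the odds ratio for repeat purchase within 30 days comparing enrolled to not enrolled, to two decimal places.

From the description: a = 1313, b = 1824, c = 647, d = 2010.
OR = (a·d)/(b·c) = (1313 × 2010) / (1824 × 647) = 2639130 / 1180128 = 2.23631
The odds of repeat purchase within 30 days are about 2.24 times as high in the enrolled group.

2.24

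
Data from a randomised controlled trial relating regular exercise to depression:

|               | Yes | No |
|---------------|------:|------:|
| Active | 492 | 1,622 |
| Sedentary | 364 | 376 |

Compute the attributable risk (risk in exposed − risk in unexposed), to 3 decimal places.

-0.259

Cells: a = 492, b = 1622, c = 364, d = 376.
Risk in exposed = 492/2114 = 0.232734; risk in unexposed = 364/740 = 0.491892.
Risk difference = 0.232734 − 0.491892 = -0.259158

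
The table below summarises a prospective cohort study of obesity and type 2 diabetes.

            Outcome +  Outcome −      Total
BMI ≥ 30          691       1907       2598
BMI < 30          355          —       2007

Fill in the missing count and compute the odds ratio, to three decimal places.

The missing cell is in the unexposed row: 2007 − 355 = 1652.
So a = 691, b = 1907, c = 355, d = 1652.
OR = (a·d)/(b·c) = (691 × 1652) / (1907 × 355) = 1141532 / 676985 = 1.68620

1.686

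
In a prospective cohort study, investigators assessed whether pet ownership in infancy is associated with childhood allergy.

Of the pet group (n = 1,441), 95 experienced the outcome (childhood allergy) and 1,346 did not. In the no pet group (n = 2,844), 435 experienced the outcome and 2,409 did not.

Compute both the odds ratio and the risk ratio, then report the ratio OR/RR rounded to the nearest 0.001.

From the description: a = 95, b = 1346, c = 435, d = 2409.
OR = (95·2409)/(1346·435) = 228855/585510 = 0.39086
Risk in exposed = 95/1441 = 0.06593; risk in unexposed = 435/2844 = 0.15295; RR = 0.43102
OR/RR = 0.39086 / 0.43102 = 0.90683
The outcome is not rare, so the OR lies further from 1 than the RR.

0.907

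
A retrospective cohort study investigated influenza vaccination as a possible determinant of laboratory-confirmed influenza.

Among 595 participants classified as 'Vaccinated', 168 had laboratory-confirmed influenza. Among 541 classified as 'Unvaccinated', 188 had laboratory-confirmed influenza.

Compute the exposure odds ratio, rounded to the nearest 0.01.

From the description: a = 168, b = 427, c = 188, d = 353.
OR = (a·d)/(b·c) = (168 × 353) / (427 × 188) = 59304 / 80276 = 0.73875
Exposure is associated with lower odds of laboratory-confirmed influenza (OR = 0.74 < 1).

0.74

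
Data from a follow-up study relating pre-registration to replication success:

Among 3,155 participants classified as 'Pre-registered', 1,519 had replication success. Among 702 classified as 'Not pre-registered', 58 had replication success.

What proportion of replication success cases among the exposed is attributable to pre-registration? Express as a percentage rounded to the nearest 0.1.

From the description: a = 1519, b = 1636, c = 58, d = 644.
Risk in exposed = 1519/3155 = 0.48146; risk in unexposed = 58/702 = 0.08262.
RR = 0.48146/0.08262 = 5.82730
AR% = (RR − 1)/RR × 100 = (5.82730 − 1)/5.82730 × 100 = 82.8394%

82.8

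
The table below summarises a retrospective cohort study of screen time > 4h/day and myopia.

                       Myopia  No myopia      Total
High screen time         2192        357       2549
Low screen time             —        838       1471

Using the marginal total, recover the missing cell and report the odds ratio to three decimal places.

The missing cell is in the unexposed row: 1471 − 838 = 633.
So a = 2192, b = 357, c = 633, d = 838.
OR = (a·d)/(b·c) = (2192 × 838) / (357 × 633) = 1836896 / 225981 = 8.12854

8.129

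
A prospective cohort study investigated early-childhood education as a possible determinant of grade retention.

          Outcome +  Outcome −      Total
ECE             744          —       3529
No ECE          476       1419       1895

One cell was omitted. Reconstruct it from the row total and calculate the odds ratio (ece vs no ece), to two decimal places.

The missing cell is in the exposed row: 3529 − 744 = 2785.
So a = 744, b = 2785, c = 476, d = 1419.
OR = (a·d)/(b·c) = (744 × 1419) / (2785 × 476) = 1055736 / 1325660 = 0.79639

0.80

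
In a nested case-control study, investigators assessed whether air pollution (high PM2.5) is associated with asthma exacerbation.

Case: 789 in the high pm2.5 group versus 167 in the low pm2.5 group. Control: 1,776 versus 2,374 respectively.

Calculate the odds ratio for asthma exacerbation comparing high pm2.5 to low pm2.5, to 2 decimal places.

From the description: a = 789, b = 1776, c = 167, d = 2374.
OR = (a·d)/(b·c) = (789 × 2374) / (1776 × 167) = 1873086 / 296592 = 6.31536
The odds of asthma exacerbation are about 6.32 times as high in the high pm2.5 group.

6.32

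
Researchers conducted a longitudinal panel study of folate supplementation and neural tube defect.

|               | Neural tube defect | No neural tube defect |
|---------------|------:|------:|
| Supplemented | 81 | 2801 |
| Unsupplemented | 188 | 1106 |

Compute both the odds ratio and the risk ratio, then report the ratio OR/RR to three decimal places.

0.879

Cells: a = 81, b = 2801, c = 188, d = 1106.
OR = (81·1106)/(2801·188) = 89586/526588 = 0.17013
Risk in exposed = 81/2882 = 0.02811; risk in unexposed = 188/1294 = 0.14529; RR = 0.19345
OR/RR = 0.17013 / 0.19345 = 0.87943
The outcome is not rare, so the OR lies further from 1 than the RR.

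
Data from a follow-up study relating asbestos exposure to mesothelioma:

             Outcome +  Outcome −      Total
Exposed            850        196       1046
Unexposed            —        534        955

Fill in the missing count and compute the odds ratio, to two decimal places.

The missing cell is in the unexposed row: 955 − 534 = 421.
So a = 850, b = 196, c = 421, d = 534.
OR = (a·d)/(b·c) = (850 × 534) / (196 × 421) = 453900 / 82516 = 5.50075

5.50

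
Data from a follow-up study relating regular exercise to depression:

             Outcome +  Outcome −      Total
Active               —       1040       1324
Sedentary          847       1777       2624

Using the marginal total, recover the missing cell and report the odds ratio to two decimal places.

0.57

The missing cell is in the exposed row: 1324 − 1040 = 284.
So a = 284, b = 1040, c = 847, d = 1777.
OR = (a·d)/(b·c) = (284 × 1777) / (1040 × 847) = 504668 / 880880 = 0.57291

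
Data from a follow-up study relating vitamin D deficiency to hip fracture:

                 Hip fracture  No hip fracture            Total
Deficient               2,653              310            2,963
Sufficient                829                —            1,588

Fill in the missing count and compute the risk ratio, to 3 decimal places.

1.715

The missing cell is in the unexposed row: 1588 − 829 = 759.
So a = 2653, b = 310, c = 829, d = 759.
RR = [a/(a+b)] / [c/(c+d)] = (2653/2963) / (829/1588) = 0.89538/0.52204 = 1.71515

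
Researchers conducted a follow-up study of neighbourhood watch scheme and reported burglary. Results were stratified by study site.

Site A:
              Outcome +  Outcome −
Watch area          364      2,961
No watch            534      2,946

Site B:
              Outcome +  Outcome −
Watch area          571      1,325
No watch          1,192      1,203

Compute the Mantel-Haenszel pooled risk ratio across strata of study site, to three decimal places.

RR_MH = Σ(aᵢ·n₀ᵢ/nᵢ) / Σ(cᵢ·n₁ᵢ/nᵢ), with n₁ᵢ = aᵢ+bᵢ (exposed), n₀ᵢ = cᵢ+dᵢ (unexposed), nᵢ = n₁ᵢ+n₀ᵢ.
Stratum 1 (Site A): n₁ = 3325, n₀ = 3480, n = 6805; a·n₀/n = 364·3480/6805 = 186.1455; c·n₁/n = 534·3325/6805 = 260.9184
Stratum 2 (Site B): n₁ = 1896, n₀ = 2395, n = 4291; a·n₀/n = 571·2395/4291 = 318.7008; c·n₁/n = 1192·1896/4291 = 526.6912
RR_MH = (186.1455 + 318.7008) / (260.9184 + 526.6912) = 504.8463 / 787.6097 = 0.64099

0.641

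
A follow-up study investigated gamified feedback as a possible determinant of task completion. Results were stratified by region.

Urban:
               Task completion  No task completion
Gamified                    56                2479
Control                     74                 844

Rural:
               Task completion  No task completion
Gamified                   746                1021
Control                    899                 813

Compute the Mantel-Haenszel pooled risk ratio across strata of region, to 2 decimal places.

RR_MH = Σ(aᵢ·n₀ᵢ/nᵢ) / Σ(cᵢ·n₁ᵢ/nᵢ), with n₁ᵢ = aᵢ+bᵢ (exposed), n₀ᵢ = cᵢ+dᵢ (unexposed), nᵢ = n₁ᵢ+n₀ᵢ.
Stratum 1 (Urban): n₁ = 2535, n₀ = 918, n = 3453; a·n₀/n = 56·918/3453 = 14.8879; c·n₁/n = 74·2535/3453 = 54.3267
Stratum 2 (Rural): n₁ = 1767, n₀ = 1712, n = 3479; a·n₀/n = 746·1712/3479 = 367.1032; c·n₁/n = 899·1767/3479 = 456.6062
RR_MH = (14.8879 + 367.1032) / (54.3267 + 456.6062) = 381.9911 / 510.9329 = 0.74763

0.75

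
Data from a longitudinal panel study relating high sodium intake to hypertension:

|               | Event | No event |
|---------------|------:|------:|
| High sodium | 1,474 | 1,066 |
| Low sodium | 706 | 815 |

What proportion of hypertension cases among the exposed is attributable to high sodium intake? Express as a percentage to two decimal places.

Cells: a = 1474, b = 1066, c = 706, d = 815.
Risk in exposed = 1474/2540 = 0.58031; risk in unexposed = 706/1521 = 0.46417.
RR = 0.58031/0.46417 = 1.25023
AR% = (RR − 1)/RR × 100 = (1.25023 − 1)/1.25023 × 100 = 20.0144%

20.01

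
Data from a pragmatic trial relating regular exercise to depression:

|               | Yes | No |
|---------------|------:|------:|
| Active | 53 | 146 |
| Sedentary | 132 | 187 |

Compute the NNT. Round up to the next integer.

Risk in treated group = 53/199 = 0.26633; risk in control = 132/319 = 0.41379.
Absolute risk reduction = 0.41379 − 0.26633 = 0.14746
NNT = 1 / ARR = 1 / 0.14746 = 6.781 → round up → 7

7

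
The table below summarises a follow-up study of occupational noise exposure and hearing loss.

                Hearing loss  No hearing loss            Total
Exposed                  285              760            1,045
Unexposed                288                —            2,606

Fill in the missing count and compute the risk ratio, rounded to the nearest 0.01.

The missing cell is in the unexposed row: 2606 − 288 = 2318.
So a = 285, b = 760, c = 288, d = 2318.
RR = [a/(a+b)] / [c/(c+d)] = (285/1045) / (288/2606) = 0.27273/0.11051 = 2.46780

2.47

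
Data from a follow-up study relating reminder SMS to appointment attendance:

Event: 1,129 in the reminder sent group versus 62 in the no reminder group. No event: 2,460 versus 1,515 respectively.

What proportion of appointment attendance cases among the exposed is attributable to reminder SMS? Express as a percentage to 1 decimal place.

87.5

From the description: a = 1129, b = 2460, c = 62, d = 1515.
Risk in exposed = 1129/3589 = 0.31457; risk in unexposed = 62/1577 = 0.03932.
RR = 0.31457/0.03932 = 8.00130
AR% = (RR − 1)/RR × 100 = (8.00130 − 1)/8.00130 × 100 = 87.5020%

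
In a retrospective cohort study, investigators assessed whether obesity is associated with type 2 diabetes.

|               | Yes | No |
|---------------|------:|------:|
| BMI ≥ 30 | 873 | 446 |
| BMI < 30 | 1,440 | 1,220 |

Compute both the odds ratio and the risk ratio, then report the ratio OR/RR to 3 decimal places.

1.356

Cells: a = 873, b = 446, c = 1440, d = 1220.
OR = (873·1220)/(446·1440) = 1065060/642240 = 1.65835
Risk in exposed = 873/1319 = 0.66187; risk in unexposed = 1440/2660 = 0.54135; RR = 1.22261
OR/RR = 1.65835 / 1.22261 = 1.35640
The outcome is not rare, so the OR lies further from 1 than the RR.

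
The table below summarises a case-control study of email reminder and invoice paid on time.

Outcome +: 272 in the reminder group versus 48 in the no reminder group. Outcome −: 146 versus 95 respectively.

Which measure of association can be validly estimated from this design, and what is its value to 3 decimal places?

3.687

From the description: a = 272, b = 146, c = 48, d = 95.
This is a case-control study: participants were sampled on outcome status, so risks in the source population cannot be estimated directly — relative risk is not valid here. The odds ratio is the appropriate measure.
OR = (a·d)/(b·c) = (272 × 95) / (146 × 48) = 25840 / 7008 = 3.68721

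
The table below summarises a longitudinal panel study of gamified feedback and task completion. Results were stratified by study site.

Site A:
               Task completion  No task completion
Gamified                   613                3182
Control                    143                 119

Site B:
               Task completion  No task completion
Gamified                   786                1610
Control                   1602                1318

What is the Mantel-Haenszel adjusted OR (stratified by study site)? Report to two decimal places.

0.36

OR_MH = Σ(aᵢdᵢ/nᵢ) / Σ(bᵢcᵢ/nᵢ), where nᵢ is the stratum total.
Stratum 1 (Site A): n = 4057; a·d/n = 613·119/4057 = 17.9805; b·c/n = 3182·143/4057 = 112.1582
Stratum 2 (Site B): n = 5316; a·d/n = 786·1318/5316 = 194.8736; b·c/n = 1610·1602/5316 = 485.1806
OR_MH = (17.9805 + 194.8736) / (112.1582 + 485.1806) = 212.8541 / 597.3388 = 0.35634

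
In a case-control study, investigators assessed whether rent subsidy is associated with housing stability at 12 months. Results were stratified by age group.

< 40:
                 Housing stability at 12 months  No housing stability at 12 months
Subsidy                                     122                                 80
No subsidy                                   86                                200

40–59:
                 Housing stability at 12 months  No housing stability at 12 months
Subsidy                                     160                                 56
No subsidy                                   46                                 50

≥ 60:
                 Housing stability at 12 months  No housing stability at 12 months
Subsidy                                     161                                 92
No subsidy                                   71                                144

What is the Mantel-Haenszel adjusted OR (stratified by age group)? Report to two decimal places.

3.45

OR_MH = Σ(aᵢdᵢ/nᵢ) / Σ(bᵢcᵢ/nᵢ), where nᵢ is the stratum total.
Stratum 1 (< 40): n = 488; a·d/n = 122·200/488 = 50.0000; b·c/n = 80·86/488 = 14.0984
Stratum 2 (40–59): n = 312; a·d/n = 160·50/312 = 25.6410; b·c/n = 56·46/312 = 8.2564
Stratum 3 (≥ 60): n = 468; a·d/n = 161·144/468 = 49.5385; b·c/n = 92·71/468 = 13.9573
OR_MH = (50.0000 + 25.6410 + 49.5385) / (14.0984 + 8.2564 + 13.9573) = 125.1795 / 36.3120 = 3.44733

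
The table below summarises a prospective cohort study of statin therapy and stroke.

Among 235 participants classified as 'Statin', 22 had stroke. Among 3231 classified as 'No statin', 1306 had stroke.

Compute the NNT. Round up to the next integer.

4

Risk in treated group = 22/235 = 0.09362; risk in control = 1306/3231 = 0.40421.
Absolute risk reduction = 0.40421 − 0.09362 = 0.31059
NNT = 1 / ARR = 1 / 0.31059 = 3.220 → round up → 4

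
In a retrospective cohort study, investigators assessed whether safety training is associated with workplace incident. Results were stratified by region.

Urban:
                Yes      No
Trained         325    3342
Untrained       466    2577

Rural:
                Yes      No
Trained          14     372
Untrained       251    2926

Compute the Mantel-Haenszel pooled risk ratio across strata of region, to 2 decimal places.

0.57

RR_MH = Σ(aᵢ·n₀ᵢ/nᵢ) / Σ(cᵢ·n₁ᵢ/nᵢ), with n₁ᵢ = aᵢ+bᵢ (exposed), n₀ᵢ = cᵢ+dᵢ (unexposed), nᵢ = n₁ᵢ+n₀ᵢ.
Stratum 1 (Urban): n₁ = 3667, n₀ = 3043, n = 6710; a·n₀/n = 325·3043/6710 = 147.3882; c·n₁/n = 466·3667/6710 = 254.6680
Stratum 2 (Rural): n₁ = 386, n₀ = 3177, n = 3563; a·n₀/n = 14·3177/3563 = 12.4833; c·n₁/n = 251·386/3563 = 27.1923
RR_MH = (147.3882 + 12.4833) / (254.6680 + 27.1923) = 159.8715 / 281.8602 = 0.56720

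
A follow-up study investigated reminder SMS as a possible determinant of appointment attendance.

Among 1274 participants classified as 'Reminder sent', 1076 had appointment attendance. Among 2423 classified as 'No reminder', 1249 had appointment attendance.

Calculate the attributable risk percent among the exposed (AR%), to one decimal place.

39.0

From the description: a = 1076, b = 198, c = 1249, d = 1174.
Risk in exposed = 1076/1274 = 0.84458; risk in unexposed = 1249/2423 = 0.51548.
RR = 0.84458/0.51548 = 1.63845
AR% = (RR − 1)/RR × 100 = (1.63845 − 1)/1.63845 × 100 = 38.9668%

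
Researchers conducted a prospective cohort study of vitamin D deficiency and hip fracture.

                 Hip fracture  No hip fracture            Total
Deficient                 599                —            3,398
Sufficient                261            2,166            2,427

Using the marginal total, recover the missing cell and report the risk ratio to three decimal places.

The missing cell is in the exposed row: 3398 − 599 = 2799.
So a = 599, b = 2799, c = 261, d = 2166.
RR = [a/(a+b)] / [c/(c+d)] = (599/3398) / (261/2427) = 0.17628/0.10754 = 1.63920

1.639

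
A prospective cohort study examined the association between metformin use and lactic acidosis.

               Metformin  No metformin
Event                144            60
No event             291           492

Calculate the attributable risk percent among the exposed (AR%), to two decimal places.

Reading the table with exposure as columns: a = 144 (Metformin, case), b = 291 (Metformin, non-case), c = 60 (No metformin, case), d = 492.
Risk in exposed = 144/435 = 0.33103; risk in unexposed = 60/552 = 0.10870.
RR = 0.33103/0.10870 = 3.04552
AR% = (RR − 1)/RR × 100 = (3.04552 − 1)/3.04552 × 100 = 67.1649%

67.16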